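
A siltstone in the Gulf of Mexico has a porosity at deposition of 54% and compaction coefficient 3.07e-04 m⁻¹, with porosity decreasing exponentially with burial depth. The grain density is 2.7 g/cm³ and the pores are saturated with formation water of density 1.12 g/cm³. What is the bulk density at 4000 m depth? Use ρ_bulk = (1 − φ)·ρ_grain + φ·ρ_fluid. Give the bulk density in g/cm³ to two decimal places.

Working in km (1 km = 1000 m; c in km⁻¹ = c in m⁻¹ × 1000):
Porosity at depth: phi = 0.54·exp(−0.307×4) = 0.54×0.2929 = 0.1582
Bulk density: ρ_b = (1−phi)ρ_g + phi·ρ_f = 0.8418×2.7 + 0.1582×1.12
       = 2.273 + 0.177 = 2.450 g/cm³

2.45 g/cm³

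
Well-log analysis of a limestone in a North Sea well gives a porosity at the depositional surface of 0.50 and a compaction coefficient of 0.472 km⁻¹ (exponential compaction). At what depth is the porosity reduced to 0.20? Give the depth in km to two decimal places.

1.94 km

Invert Athy's law: z = ln(φ₀/φ) / c
z = ln(0.5/0.2) / 0.472 = ln(2.5) / 0.472 = 0.9163 / 0.472 = 1.941 km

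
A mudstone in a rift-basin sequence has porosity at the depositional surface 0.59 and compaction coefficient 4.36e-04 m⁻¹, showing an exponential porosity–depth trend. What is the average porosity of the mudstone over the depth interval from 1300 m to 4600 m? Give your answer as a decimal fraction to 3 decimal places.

0.177

Working in km (1 km = 1000 m; k in km⁻¹ = k in m⁻¹ × 1000):
⟨n⟩ = (1/(d₂−d₁)) ∫ n₀ e^(−kd) dd = n₀·(e^(−k·d₁) − e^(−k·d₂)) / (k·(d₂−d₁))
e^(−0.436×1.3) = 0.5673; e^(−0.436×4.6) = 0.1346
⟨n⟩ = 0.59 × (0.5673 − 0.1346) / (0.436 × 3.3) = 0.59 × 0.3008 = 0.1775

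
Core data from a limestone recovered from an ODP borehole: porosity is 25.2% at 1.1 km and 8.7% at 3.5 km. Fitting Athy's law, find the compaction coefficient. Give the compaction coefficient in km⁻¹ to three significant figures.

0.443 km⁻¹

Athy: phi(Z) = phi₀ e^(−cZ) ⇒ phi₁/phi₂ = e^{c(Z₂−Z₁)} ⇒ c = ln(phi₁/phi₂)/(Z₂−Z₁)
c = ln(0.252/0.087) / (3.5 − 1.1) = ln(2.897) / 2.4 = 1.0635 / 2.4 = 0.4431 km⁻¹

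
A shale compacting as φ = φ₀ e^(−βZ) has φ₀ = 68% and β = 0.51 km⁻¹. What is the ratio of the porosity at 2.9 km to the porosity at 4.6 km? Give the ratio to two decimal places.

2.38

φ(Z₁)/φ(Z₂) = e^(−β·Z₁)/e^(−β·Z₂) = e^{β(Z₂−Z₁)}
= exp(0.51 × 1.7) = exp(0.867) = 2.3798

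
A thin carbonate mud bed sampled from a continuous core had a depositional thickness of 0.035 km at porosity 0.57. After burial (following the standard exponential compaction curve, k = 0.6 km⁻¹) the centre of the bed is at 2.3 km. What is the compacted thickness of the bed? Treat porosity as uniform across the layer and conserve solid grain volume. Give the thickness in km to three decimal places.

0.018 km

Porosity at 2.3 km: φ = 0.57·exp(−0.6×2.3) = 0.1434
Solid-volume conservation: h(1−φ) = h₀(1−φ₀) ⇒ h = h₀·(1−φ₀)/(1−φ)
h = 0.035 × (1 − 0.57)/(1 − 0.1434) = 0.035 × 0.5020 = 0.0176 km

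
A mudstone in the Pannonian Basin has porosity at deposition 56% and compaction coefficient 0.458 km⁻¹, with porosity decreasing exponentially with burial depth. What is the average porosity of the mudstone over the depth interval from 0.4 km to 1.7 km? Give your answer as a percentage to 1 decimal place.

35.1%

⟨n⟩ = (1/(Z₂−Z₁)) ∫ n₀ e^(−cZ) dZ = n₀·(e^(−c·Z₁) − e^(−c·Z₂)) / (c·(Z₂−Z₁))
e^(−0.458×0.4) = 0.8326; e^(−0.458×1.7) = 0.4590
⟨n⟩ = 0.56 × (0.8326 − 0.4590) / (0.458 × 1.3) = 0.56 × 0.6274 = 0.3513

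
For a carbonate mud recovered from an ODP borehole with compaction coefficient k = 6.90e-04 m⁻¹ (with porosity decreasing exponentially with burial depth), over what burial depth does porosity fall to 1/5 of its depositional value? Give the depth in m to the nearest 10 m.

Working in km (1 km = 1000 m; k in km⁻¹ = k in m⁻¹ × 1000):
n/n₀ = 1/5 ⇒ exp(−k·Z) = 1/5 ⇒ Z = ln(5) / k
Z = 1.6094 / 0.69 = 2.333 km

2330 m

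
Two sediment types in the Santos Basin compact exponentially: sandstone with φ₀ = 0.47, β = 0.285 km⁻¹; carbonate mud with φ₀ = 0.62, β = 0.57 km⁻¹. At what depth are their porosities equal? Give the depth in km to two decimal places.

Set φ₀ₐ e^(−βₐz) = φ₀ᵦ e^(−βᵦz) ⇒ ln(φ₀ₐ/φ₀ᵦ) = (βₐ − βᵦ)·z
z = ln(0.47/0.62) / (0.285 − 0.57) = -0.2770 / -0.285 = 0.972 km

0.97 km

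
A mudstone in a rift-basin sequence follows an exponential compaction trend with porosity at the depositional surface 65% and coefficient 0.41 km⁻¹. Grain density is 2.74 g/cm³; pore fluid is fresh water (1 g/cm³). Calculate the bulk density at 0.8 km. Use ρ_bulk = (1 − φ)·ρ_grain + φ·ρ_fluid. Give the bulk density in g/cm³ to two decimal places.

1.93 g/cm³

Porosity at depth: n = 0.65·exp(−0.41×0.8) = 0.65×0.7204 = 0.4682
Bulk density: ρ_b = (1−n)ρ_g + n·ρ_f = 0.5318×2.74 + 0.4682×1
       = 1.457 + 0.468 = 1.925 g/cm³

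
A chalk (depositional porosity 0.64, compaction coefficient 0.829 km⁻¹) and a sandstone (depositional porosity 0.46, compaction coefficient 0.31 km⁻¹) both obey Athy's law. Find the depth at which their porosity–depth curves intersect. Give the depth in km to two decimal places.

0.64 km

Set phi₀ₐ e^(−cₐZ) = phi₀ᵦ e^(−cᵦZ) ⇒ ln(phi₀ₐ/phi₀ᵦ) = (cₐ − cᵦ)·Z
Z = ln(0.64/0.46) / (0.829 − 0.31) = 0.3302 / 0.519 = 0.636 km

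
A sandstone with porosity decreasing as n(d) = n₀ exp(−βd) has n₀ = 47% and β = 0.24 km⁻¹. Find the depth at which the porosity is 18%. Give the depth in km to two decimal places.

4.00 km

Invert Athy's law: d = ln(n₀/n) / β
d = ln(0.47/0.18) / 0.24 = ln(2.611) / 0.24 = 0.9598 / 0.24 = 3.999 km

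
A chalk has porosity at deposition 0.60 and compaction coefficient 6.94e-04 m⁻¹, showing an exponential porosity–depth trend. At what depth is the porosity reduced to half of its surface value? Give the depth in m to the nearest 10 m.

Working in km (1 km = 1000 m; β in km⁻¹ = β in m⁻¹ × 1000):
n/n₀ = 1/2 ⇒ exp(−β·z) = 1/2 ⇒ z = ln(2) / β
z = 0.6931 / 0.694 = 0.999 km

1000 m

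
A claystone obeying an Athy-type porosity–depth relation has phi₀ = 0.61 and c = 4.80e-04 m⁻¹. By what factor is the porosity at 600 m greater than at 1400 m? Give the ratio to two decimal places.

1.47

Working in km (1 km = 1000 m; c in km⁻¹ = c in m⁻¹ × 1000):
phi(d₁)/phi(d₂) = e^(−c·d₁)/e^(−c·d₂) = e^{c(d₂−d₁)}
= exp(0.48 × 0.8) = exp(0.384) = 1.4681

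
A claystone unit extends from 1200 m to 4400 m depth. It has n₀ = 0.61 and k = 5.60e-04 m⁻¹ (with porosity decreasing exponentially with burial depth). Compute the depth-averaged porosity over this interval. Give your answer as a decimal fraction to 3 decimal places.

Working in km (1 km = 1000 m; k in km⁻¹ = k in m⁻¹ × 1000):
⟨n⟩ = (1/(Z₂−Z₁)) ∫ n₀ e^(−kZ) dZ = n₀·(e^(−k·Z₁) − e^(−k·Z₂)) / (k·(Z₂−Z₁))
e^(−0.56×1.2) = 0.5107; e^(−0.56×4.4) = 0.0851
⟨n⟩ = 0.61 × (0.5107 − 0.0851) / (0.56 × 3.2) = 0.61 × 0.2375 = 0.1449

0.145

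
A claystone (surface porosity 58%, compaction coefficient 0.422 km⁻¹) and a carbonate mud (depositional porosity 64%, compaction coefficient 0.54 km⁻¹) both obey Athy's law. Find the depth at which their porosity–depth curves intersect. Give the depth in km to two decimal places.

Set n₀ₐ e^(−βₐZ) = n₀ᵦ e^(−βᵦZ) ⇒ ln(n₀ₐ/n₀ᵦ) = (βₐ − βᵦ)·Z
Z = ln(0.58/0.64) / (0.422 − 0.54) = -0.0984 / -0.118 = 0.834 km

0.83 km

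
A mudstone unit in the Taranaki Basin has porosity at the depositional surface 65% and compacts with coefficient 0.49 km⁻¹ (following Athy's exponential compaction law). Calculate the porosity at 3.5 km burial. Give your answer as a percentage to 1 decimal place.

n = n₀·exp(−k·z) = 0.65 × exp(−0.49 × 3.5) = 0.65 × exp(−1.715)
  = 0.65 × 0.1800 = 0.1170

11.7%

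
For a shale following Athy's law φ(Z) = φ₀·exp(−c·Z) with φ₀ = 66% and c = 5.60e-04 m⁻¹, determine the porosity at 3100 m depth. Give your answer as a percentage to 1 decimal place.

11.6%

Working in km (1 km = 1000 m; c in km⁻¹ = c in m⁻¹ × 1000):
φ = φ₀·exp(−c·Z) = 0.66 × exp(−0.56 × 3.1) = 0.66 × exp(−1.736)
  = 0.66 × 0.1762 = 0.1163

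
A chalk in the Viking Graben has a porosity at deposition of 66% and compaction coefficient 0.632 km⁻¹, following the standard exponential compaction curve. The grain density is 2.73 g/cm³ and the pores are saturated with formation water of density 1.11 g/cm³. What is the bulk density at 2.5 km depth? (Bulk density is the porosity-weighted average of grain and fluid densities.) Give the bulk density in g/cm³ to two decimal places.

2.51 g/cm³

Porosity at depth: φ = 0.66·exp(−0.632×2.5) = 0.66×0.2060 = 0.1359
Bulk density: ρ_b = (1−φ)ρ_g + φ·ρ_f = 0.8641×2.73 + 0.1359×1.11
       = 2.359 + 0.151 = 2.510 g/cm³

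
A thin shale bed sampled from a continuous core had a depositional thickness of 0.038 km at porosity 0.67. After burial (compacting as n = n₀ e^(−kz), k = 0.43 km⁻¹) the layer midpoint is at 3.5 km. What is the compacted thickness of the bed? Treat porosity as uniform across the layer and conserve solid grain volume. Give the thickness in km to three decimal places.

0.015 km

Porosity at 3.5 km: n = 0.67·exp(−0.43×3.5) = 0.1488
Solid-volume conservation: h(1−n) = h₀(1−n₀) ⇒ h = h₀·(1−n₀)/(1−n)
h = 0.038 × (1 − 0.67)/(1 − 0.1488) = 0.038 × 0.3877 = 0.0147 km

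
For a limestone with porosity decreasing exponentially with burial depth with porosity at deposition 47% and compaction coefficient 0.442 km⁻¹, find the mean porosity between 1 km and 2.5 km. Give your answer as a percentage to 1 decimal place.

22.1%

⟨phi⟩ = (1/(d₂−d₁)) ∫ phi₀ e^(−kd) dd = phi₀·(e^(−k·d₁) − e^(−k·d₂)) / (k·(d₂−d₁))
e^(−0.442×1) = 0.6427; e^(−0.442×2.5) = 0.3312
⟨phi⟩ = 0.47 × (0.6427 − 0.3312) / (0.442 × 1.5) = 0.47 × 0.4699 = 0.2208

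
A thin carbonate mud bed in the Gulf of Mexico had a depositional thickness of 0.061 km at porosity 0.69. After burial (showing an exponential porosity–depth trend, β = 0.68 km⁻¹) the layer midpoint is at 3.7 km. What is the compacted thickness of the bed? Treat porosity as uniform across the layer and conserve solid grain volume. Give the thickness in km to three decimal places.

Porosity at 3.7 km: φ = 0.69·exp(−0.68×3.7) = 0.0557
Solid-volume conservation: h(1−φ) = h₀(1−φ₀) ⇒ h = h₀·(1−φ₀)/(1−φ)
h = 0.061 × (1 − 0.69)/(1 − 0.0557) = 0.061 × 0.3283 = 0.0200 km

0.020 km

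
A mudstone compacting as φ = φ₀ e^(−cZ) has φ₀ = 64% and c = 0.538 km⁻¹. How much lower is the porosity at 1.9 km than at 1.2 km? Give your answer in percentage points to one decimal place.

φ(1.2) = 0.64·e^(−0.538×1.2) = 0.3356
φ(1.9) = 0.64·e^(−0.538×1.9) = 0.2303
Δφ = 0.3356 − 0.2303 = 0.1053

10.5 percentage points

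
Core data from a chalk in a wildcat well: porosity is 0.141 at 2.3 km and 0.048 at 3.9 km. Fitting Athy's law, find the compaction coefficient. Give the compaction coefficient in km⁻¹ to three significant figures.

0.673 km⁻¹

Athy: n(z) = n₀ e^(−βz) ⇒ n₁/n₂ = e^{β(z₂−z₁)} ⇒ β = ln(n₁/n₂)/(z₂−z₁)
β = ln(0.141/0.048) / (3.9 − 2.3) = ln(2.937) / 1.6 = 1.0776 / 1.6 = 0.6735 km⁻¹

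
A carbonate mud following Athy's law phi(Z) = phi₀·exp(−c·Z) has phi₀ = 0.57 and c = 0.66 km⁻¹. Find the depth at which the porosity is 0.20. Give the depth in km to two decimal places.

Invert Athy's law: Z = ln(phi₀/phi) / c
Z = ln(0.57/0.2) / 0.66 = ln(2.85) / 0.66 = 1.0473 / 0.66 = 1.587 km

1.59 km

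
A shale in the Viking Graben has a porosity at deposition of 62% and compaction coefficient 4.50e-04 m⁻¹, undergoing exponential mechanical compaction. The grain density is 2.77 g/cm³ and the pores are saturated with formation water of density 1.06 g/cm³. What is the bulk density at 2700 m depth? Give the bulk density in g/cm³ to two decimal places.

Working in km (1 km = 1000 m; β in km⁻¹ = β in m⁻¹ × 1000):
Porosity at depth: φ = 0.62·exp(−0.45×2.7) = 0.62×0.2967 = 0.1840
Bulk density: ρ_b = (1−φ)ρ_g + φ·ρ_f = 0.8160×2.77 + 0.1840×1.06
       = 2.260 + 0.195 = 2.455 g/cm³

2.46 g/cm³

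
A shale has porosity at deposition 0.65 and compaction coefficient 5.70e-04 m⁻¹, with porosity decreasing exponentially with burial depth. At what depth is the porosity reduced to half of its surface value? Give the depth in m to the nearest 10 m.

1220 m

Working in km (1 km = 1000 m; c in km⁻¹ = c in m⁻¹ × 1000):
phi/phi₀ = 1/2 ⇒ exp(−c·Z) = 1/2 ⇒ Z = ln(2) / c
Z = 0.6931 / 0.57 = 1.216 km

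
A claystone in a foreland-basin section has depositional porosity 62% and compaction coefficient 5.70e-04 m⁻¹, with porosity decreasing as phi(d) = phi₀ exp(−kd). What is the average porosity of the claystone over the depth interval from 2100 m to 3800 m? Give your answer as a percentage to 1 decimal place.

Working in km (1 km = 1000 m; k in km⁻¹ = k in m⁻¹ × 1000):
⟨phi⟩ = (1/(d₂−d₁)) ∫ phi₀ e^(−kd) dd = phi₀·(e^(−k·d₁) − e^(−k·d₂)) / (k·(d₂−d₁))
e^(−0.57×2.1) = 0.3021; e^(−0.57×3.8) = 0.1146
⟨phi⟩ = 0.62 × (0.3021 − 0.1146) / (0.57 × 1.7) = 0.62 × 0.1935 = 0.1199

12.0%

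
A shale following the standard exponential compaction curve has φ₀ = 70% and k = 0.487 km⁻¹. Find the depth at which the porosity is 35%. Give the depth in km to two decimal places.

1.42 km

Invert Athy's law: z = ln(φ₀/φ) / k
z = ln(0.7/0.35) / 0.487 = ln(2) / 0.487 = 0.6931 / 0.487 = 1.423 km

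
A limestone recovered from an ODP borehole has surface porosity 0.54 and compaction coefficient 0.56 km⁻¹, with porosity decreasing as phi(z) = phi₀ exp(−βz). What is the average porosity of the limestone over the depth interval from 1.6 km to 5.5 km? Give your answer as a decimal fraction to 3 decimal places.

⟨phi⟩ = (1/(z₂−z₁)) ∫ phi₀ e^(−βz) dz = phi₀·(e^(−β·z₁) − e^(−β·z₂)) / (β·(z₂−z₁))
e^(−0.56×1.6) = 0.4082; e^(−0.56×5.5) = 0.0460
⟨phi⟩ = 0.54 × (0.4082 − 0.0460) / (0.56 × 3.9) = 0.54 × 0.1659 = 0.0896

0.090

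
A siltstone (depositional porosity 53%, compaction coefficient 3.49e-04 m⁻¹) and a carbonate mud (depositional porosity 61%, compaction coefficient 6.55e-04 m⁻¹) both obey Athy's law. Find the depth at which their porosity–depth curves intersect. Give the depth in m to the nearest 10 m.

Working in km (1 km = 1000 m; β in km⁻¹ = β in m⁻¹ × 1000):
Set φ₀ₐ e^(−βₐd) = φ₀ᵦ e^(−βᵦd) ⇒ ln(φ₀ₐ/φ₀ᵦ) = (βₐ − βᵦ)·d
d = ln(0.53/0.61) / (0.349 − 0.655) = -0.1406 / -0.306 = 0.459 km

460 m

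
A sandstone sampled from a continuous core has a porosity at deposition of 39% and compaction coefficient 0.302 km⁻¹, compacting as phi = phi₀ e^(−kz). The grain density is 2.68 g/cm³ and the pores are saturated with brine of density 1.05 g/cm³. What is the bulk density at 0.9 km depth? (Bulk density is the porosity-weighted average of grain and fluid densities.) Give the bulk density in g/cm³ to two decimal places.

Porosity at depth: phi = 0.39·exp(−0.302×0.9) = 0.39×0.7620 = 0.2972
Bulk density: ρ_b = (1−phi)ρ_g + phi·ρ_f = 0.7028×2.68 + 0.2972×1.05
       = 1.884 + 0.312 = 2.196 g/cm³

2.20 g/cm³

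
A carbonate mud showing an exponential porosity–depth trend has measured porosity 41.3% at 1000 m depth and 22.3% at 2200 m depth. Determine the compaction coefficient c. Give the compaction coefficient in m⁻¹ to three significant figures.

0.000514 m⁻¹

Working in km (1 km = 1000 m; c in km⁻¹ = c in m⁻¹ × 1000):
Athy: n(d) = n₀ e^(−cd) ⇒ n₁/n₂ = e^{c(d₂−d₁)} ⇒ c = ln(n₁/n₂)/(d₂−d₁)
c = ln(0.413/0.223) / (2.2 − 1) = ln(1.852) / 1.2 = 0.6163 / 1.2 = 0.5136 km⁻¹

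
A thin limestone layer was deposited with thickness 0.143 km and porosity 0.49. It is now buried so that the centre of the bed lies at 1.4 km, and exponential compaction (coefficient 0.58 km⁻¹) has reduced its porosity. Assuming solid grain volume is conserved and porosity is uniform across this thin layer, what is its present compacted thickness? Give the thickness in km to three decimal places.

Porosity at 1.4 km: φ = 0.49·exp(−0.58×1.4) = 0.2175
Solid-volume conservation: h(1−φ) = h₀(1−φ₀) ⇒ h = h₀·(1−φ₀)/(1−φ)
h = 0.143 × (1 − 0.49)/(1 − 0.2175) = 0.143 × 0.6518 = 0.0932 km

0.093 km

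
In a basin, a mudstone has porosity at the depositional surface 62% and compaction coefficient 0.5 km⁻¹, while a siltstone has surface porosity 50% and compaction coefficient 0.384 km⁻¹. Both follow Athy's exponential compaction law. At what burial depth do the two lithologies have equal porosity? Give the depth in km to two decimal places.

1.85 km

Set φ₀ₐ e^(−kₐd) = φ₀ᵦ e^(−kᵦd) ⇒ ln(φ₀ₐ/φ₀ᵦ) = (kₐ − kᵦ)·d
d = ln(0.62/0.5) / (0.5 − 0.384) = 0.2151 / 0.116 = 1.854 km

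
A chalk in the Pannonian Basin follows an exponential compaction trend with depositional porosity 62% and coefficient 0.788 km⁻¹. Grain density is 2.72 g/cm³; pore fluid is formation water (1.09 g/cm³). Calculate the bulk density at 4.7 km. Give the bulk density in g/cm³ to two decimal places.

Porosity at depth: phi = 0.62·exp(−0.788×4.7) = 0.62×0.0246 = 0.0153
Bulk density: ρ_b = (1−phi)ρ_g + phi·ρ_f = 0.9847×2.72 + 0.0153×1.09
       = 2.678 + 0.017 = 2.695 g/cm³

2.70 g/cm³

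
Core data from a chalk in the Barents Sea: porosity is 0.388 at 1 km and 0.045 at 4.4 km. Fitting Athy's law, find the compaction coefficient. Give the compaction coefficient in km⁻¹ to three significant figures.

Athy: phi(d) = phi₀ e^(−kd) ⇒ phi₁/phi₂ = e^{k(d₂−d₁)} ⇒ k = ln(phi₁/phi₂)/(d₂−d₁)
k = ln(0.388/0.045) / (4.4 − 1) = ln(8.622) / 3.4 = 2.1543 / 3.4 = 0.6336 km⁻¹

0.634 km⁻¹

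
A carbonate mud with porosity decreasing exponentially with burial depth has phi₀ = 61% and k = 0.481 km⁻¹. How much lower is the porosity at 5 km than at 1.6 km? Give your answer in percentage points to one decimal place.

22.7 percentage points

phi(1.6) = 0.61·e^(−0.481×1.6) = 0.2826
phi(5) = 0.61·e^(−0.481×5) = 0.0551
Δphi = 0.2826 − 0.0551 = 0.2275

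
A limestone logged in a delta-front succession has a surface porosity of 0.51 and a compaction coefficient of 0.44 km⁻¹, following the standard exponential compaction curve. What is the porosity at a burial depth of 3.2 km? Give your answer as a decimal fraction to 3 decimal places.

n = n₀·exp(−c·z) = 0.51 × exp(−0.44 × 3.2) = 0.51 × exp(−1.408)
  = 0.51 × 0.2446 = 0.1248

0.125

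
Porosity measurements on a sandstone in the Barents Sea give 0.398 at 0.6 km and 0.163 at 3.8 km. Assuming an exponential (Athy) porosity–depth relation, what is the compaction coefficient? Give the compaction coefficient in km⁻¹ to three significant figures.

Athy: φ(d) = φ₀ e^(−kd) ⇒ φ₁/φ₂ = e^{k(d₂−d₁)} ⇒ k = ln(φ₁/φ₂)/(d₂−d₁)
k = ln(0.398/0.163) / (3.8 − 0.6) = ln(2.442) / 3.2 = 0.8927 / 3.2 = 0.279 km⁻¹

0.279 km⁻¹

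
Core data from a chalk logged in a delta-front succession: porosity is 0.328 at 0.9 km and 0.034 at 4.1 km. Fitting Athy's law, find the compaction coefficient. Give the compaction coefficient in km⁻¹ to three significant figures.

0.708 km⁻¹

Athy: n(Z) = n₀ e^(−cZ) ⇒ n₁/n₂ = e^{c(Z₂−Z₁)} ⇒ c = ln(n₁/n₂)/(Z₂−Z₁)
c = ln(0.328/0.034) / (4.1 − 0.9) = ln(9.647) / 3.2 = 2.2667 / 3.2 = 0.7083 km⁻¹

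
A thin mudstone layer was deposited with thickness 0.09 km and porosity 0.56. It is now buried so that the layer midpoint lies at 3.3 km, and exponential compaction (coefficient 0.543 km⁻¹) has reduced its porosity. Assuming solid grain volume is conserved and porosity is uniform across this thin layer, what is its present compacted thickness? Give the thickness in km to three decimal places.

0.044 km

Porosity at 3.3 km: n = 0.56·exp(−0.543×3.3) = 0.0933
Solid-volume conservation: h(1−n) = h₀(1−n₀) ⇒ h = h₀·(1−n₀)/(1−n)
h = 0.09 × (1 − 0.56)/(1 − 0.0933) = 0.09 × 0.4853 = 0.0437 km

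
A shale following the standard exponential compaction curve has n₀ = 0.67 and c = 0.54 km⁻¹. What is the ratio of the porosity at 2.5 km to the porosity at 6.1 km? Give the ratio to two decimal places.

6.99

n(d₁)/n(d₂) = e^(−c·d₁)/e^(−c·d₂) = e^{c(d₂−d₁)}
= exp(0.54 × 3.6) = exp(1.944) = 6.9866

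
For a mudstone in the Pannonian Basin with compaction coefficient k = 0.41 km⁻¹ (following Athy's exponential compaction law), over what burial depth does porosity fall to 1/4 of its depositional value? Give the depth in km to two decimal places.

phi/phi₀ = 1/4 ⇒ exp(−k·d) = 1/4 ⇒ d = ln(4) / k
d = 1.3863 / 0.41 = 3.381 km

3.38 km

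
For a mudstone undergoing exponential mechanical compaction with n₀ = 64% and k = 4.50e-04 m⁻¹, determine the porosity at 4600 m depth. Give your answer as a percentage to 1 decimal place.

8.1%

Working in km (1 km = 1000 m; k in km⁻¹ = k in m⁻¹ × 1000):
n = n₀·exp(−k·Z) = 0.64 × exp(−0.45 × 4.6) = 0.64 × exp(−2.07)
  = 0.64 × 0.1262 = 0.0808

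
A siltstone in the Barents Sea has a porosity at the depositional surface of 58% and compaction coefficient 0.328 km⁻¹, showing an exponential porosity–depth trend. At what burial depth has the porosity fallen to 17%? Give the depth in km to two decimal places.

3.74 km

Invert Athy's law: d = ln(phi₀/phi) / c
d = ln(0.58/0.17) / 0.328 = ln(3.412) / 0.328 = 1.2272 / 0.328 = 3.742 km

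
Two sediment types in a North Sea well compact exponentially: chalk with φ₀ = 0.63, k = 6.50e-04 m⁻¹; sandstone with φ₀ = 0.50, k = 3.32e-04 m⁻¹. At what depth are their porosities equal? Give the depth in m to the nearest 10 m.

730 m

Working in km (1 km = 1000 m; k in km⁻¹ = k in m⁻¹ × 1000):
Set φ₀ₐ e^(−kₐd) = φ₀ᵦ e^(−kᵦd) ⇒ ln(φ₀ₐ/φ₀ᵦ) = (kₐ − kᵦ)·d
d = ln(0.63/0.5) / (0.65 − 0.332) = 0.2311 / 0.318 = 0.727 km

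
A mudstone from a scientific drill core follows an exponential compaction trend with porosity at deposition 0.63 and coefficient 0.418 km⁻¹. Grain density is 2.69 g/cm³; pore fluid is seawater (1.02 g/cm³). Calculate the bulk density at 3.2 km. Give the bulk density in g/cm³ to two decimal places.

2.41 g/cm³

Porosity at depth: phi = 0.63·exp(−0.418×3.2) = 0.63×0.2625 = 0.1654
Bulk density: ρ_b = (1−phi)ρ_g + phi·ρ_f = 0.8346×2.69 + 0.1654×1.02
       = 2.245 + 0.169 = 2.414 g/cm³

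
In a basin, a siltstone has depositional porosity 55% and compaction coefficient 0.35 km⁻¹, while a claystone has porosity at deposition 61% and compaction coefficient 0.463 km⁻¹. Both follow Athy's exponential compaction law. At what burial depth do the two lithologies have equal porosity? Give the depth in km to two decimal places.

0.92 km

Set n₀ₐ e^(−cₐz) = n₀ᵦ e^(−cᵦz) ⇒ ln(n₀ₐ/n₀ᵦ) = (cₐ − cᵦ)·z
z = ln(0.55/0.61) / (0.35 − 0.463) = -0.1035 / -0.113 = 0.916 km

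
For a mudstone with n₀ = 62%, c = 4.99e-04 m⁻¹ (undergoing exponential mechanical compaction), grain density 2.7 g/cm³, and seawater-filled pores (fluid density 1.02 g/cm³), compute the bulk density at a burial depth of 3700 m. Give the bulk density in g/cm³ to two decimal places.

Working in km (1 km = 1000 m; c in km⁻¹ = c in m⁻¹ × 1000):
Porosity at depth: n = 0.62·exp(−0.499×3.7) = 0.62×0.1578 = 0.0978
Bulk density: ρ_b = (1−n)ρ_g + n·ρ_f = 0.9022×2.7 + 0.0978×1.02
       = 2.436 + 0.100 = 2.536 g/cm³

2.54 g/cm³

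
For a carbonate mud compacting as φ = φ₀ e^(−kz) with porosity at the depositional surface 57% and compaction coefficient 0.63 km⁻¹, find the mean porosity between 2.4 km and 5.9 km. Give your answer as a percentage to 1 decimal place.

⟨φ⟩ = (1/(z₂−z₁)) ∫ φ₀ e^(−kz) dz = φ₀·(e^(−k·z₁) − e^(−k·z₂)) / (k·(z₂−z₁))
e^(−0.63×2.4) = 0.2205; e^(−0.63×5.9) = 0.0243
⟨φ⟩ = 0.57 × (0.2205 − 0.0243) / (0.63 × 3.5) = 0.57 × 0.0890 = 0.0507

5.1%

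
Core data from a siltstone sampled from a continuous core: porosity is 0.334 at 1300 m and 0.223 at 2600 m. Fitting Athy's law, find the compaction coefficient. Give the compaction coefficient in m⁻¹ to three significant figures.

0.000311 m⁻¹

Working in km (1 km = 1000 m; β in km⁻¹ = β in m⁻¹ × 1000):
Athy: phi(Z) = phi₀ e^(−βZ) ⇒ phi₁/phi₂ = e^{β(Z₂−Z₁)} ⇒ β = ln(phi₁/phi₂)/(Z₂−Z₁)
β = ln(0.334/0.223) / (2.6 − 1.3) = ln(1.498) / 1.3 = 0.4040 / 1.3 = 0.3107 km⁻¹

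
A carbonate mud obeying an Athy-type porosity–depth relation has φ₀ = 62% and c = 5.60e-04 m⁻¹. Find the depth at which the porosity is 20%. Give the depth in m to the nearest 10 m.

2020 m

Working in km (1 km = 1000 m; c in km⁻¹ = c in m⁻¹ × 1000):
Invert Athy's law: d = ln(φ₀/φ) / c
d = ln(0.62/0.2) / 0.56 = ln(3.1) / 0.56 = 1.1314 / 0.56 = 2.020 km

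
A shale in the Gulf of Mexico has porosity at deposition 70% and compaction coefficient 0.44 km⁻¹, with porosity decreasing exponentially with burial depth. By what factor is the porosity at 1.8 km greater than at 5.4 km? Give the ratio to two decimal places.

4.87

n(d₁)/n(d₂) = e^(−k·d₁)/e^(−k·d₂) = e^{k(d₂−d₁)}
= exp(0.44 × 3.6) = exp(1.584) = 4.8744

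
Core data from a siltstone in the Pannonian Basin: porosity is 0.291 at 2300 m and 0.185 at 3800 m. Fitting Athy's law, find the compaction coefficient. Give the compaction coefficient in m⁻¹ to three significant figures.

0.000302 m⁻¹

Working in km (1 km = 1000 m; k in km⁻¹ = k in m⁻¹ × 1000):
Athy: φ(Z) = φ₀ e^(−kZ) ⇒ φ₁/φ₂ = e^{k(Z₂−Z₁)} ⇒ k = ln(φ₁/φ₂)/(Z₂−Z₁)
k = ln(0.291/0.185) / (3.8 − 2.3) = ln(1.573) / 1.5 = 0.4530 / 1.5 = 0.302 km⁻¹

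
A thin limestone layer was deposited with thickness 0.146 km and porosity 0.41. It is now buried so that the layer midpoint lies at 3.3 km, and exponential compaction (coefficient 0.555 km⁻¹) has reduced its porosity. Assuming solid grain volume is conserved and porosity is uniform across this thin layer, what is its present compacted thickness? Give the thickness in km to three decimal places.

Porosity at 3.3 km: φ = 0.41·exp(−0.555×3.3) = 0.0657
Solid-volume conservation: h(1−φ) = h₀(1−φ₀) ⇒ h = h₀·(1−φ₀)/(1−φ)
h = 0.146 × (1 − 0.41)/(1 − 0.0657) = 0.146 × 0.6315 = 0.0922 km

0.092 km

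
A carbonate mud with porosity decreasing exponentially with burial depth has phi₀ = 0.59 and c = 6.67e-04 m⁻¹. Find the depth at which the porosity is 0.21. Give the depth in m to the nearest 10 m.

1550 m

Working in km (1 km = 1000 m; c in km⁻¹ = c in m⁻¹ × 1000):
Invert Athy's law: d = ln(phi₀/phi) / c
d = ln(0.59/0.21) / 0.667 = ln(2.81) / 0.667 = 1.0330 / 0.667 = 1.549 km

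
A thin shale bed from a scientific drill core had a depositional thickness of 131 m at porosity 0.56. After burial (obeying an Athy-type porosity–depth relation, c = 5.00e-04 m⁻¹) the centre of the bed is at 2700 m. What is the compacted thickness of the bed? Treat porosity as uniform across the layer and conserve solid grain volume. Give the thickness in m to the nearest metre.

Working in km (1 km = 1000 m; c in km⁻¹ = c in m⁻¹ × 1000):
Porosity at 2.7 km: n = 0.56·exp(−0.5×2.7) = 0.1452
Solid-volume conservation: h(1−n) = h₀(1−n₀) ⇒ h = h₀·(1−n₀)/(1−n)
h = 0.131 × (1 − 0.56)/(1 − 0.1452) = 0.131 × 0.5147 = 0.0674 km

67 m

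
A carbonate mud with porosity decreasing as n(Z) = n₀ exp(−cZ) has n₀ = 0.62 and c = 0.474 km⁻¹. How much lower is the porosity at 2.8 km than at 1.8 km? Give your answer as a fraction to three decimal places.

0.100

n(1.8) = 0.62·e^(−0.474×1.8) = 0.2642
n(2.8) = 0.62·e^(−0.474×2.8) = 0.1644
Δn = 0.2642 − 0.1644 = 0.0997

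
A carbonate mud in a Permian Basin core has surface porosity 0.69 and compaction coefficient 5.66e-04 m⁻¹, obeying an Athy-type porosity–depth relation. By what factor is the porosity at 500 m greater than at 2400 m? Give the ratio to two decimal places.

2.93

Working in km (1 km = 1000 m; k in km⁻¹ = k in m⁻¹ × 1000):
φ(Z₁)/φ(Z₂) = e^(−k·Z₁)/e^(−k·Z₂) = e^{k(Z₂−Z₁)}
= exp(0.566 × 1.9) = exp(1.075) = 2.9312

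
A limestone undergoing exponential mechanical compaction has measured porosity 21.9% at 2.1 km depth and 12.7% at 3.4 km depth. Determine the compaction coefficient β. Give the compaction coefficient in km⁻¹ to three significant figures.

Athy: n(z) = n₀ e^(−βz) ⇒ n₁/n₂ = e^{β(z₂−z₁)} ⇒ β = ln(n₁/n₂)/(z₂−z₁)
β = ln(0.219/0.127) / (3.4 − 2.1) = ln(1.724) / 1.3 = 0.5449 / 1.3 = 0.4191 km⁻¹

0.419 km⁻¹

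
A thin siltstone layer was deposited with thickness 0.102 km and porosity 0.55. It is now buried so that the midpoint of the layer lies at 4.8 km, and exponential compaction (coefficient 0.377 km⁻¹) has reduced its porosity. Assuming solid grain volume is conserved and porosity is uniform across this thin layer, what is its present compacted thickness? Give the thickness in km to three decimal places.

0.050 km

Porosity at 4.8 km: phi = 0.55·exp(−0.377×4.8) = 0.0900
Solid-volume conservation: h(1−phi) = h₀(1−phi₀) ⇒ h = h₀·(1−phi₀)/(1−phi)
h = 0.102 × (1 − 0.55)/(1 − 0.0900) = 0.102 × 0.4945 = 0.0504 km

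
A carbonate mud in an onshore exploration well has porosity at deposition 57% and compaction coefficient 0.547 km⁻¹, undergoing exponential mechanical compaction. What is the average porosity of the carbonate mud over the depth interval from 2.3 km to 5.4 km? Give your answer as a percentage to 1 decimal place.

⟨n⟩ = (1/(z₂−z₁)) ∫ n₀ e^(−βz) dz = n₀·(e^(−β·z₁) − e^(−β·z₂)) / (β·(z₂−z₁))
e^(−0.547×2.3) = 0.2842; e^(−0.547×5.4) = 0.0521
⟨n⟩ = 0.57 × (0.2842 − 0.0521) / (0.547 × 3.1) = 0.57 × 0.1368 = 0.0780

7.8%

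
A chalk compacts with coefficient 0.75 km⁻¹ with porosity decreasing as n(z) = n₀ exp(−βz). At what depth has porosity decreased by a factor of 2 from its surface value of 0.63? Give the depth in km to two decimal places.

0.92 km

n/n₀ = 1/2 ⇒ exp(−β·z) = 1/2 ⇒ z = ln(2) / β
z = 0.6931 / 0.75 = 0.924 km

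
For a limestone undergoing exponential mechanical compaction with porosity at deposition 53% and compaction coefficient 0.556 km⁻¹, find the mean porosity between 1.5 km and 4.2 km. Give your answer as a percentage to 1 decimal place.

11.9%

⟨φ⟩ = (1/(Z₂−Z₁)) ∫ φ₀ e^(−cZ) dZ = φ₀·(e^(−c·Z₁) − e^(−c·Z₂)) / (c·(Z₂−Z₁))
e^(−0.556×1.5) = 0.4343; e^(−0.556×4.2) = 0.0968
⟨φ⟩ = 0.53 × (0.4343 − 0.0968) / (0.556 × 2.7) = 0.53 × 0.2248 = 0.1192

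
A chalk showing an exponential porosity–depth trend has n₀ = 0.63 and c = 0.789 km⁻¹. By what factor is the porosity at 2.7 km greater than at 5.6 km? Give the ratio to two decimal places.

n(z₁)/n(z₂) = e^(−c·z₁)/e^(−c·z₂) = e^{c(z₂−z₁)}
= exp(0.789 × 2.9) = exp(2.288) = 9.8562

9.86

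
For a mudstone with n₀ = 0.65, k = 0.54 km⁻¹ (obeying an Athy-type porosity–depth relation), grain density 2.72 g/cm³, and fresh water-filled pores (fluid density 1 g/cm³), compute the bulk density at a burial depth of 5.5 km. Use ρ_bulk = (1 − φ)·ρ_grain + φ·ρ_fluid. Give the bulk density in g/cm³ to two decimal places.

2.66 g/cm³

Porosity at depth: n = 0.65·exp(−0.54×5.5) = 0.65×0.0513 = 0.0333
Bulk density: ρ_b = (1−n)ρ_g + n·ρ_f = 0.9667×2.72 + 0.0333×1
       = 2.629 + 0.033 = 2.663 g/cm³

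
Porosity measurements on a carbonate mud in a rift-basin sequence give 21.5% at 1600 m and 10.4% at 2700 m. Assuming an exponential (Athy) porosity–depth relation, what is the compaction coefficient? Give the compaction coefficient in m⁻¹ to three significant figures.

0.000660 m⁻¹

Working in km (1 km = 1000 m; β in km⁻¹ = β in m⁻¹ × 1000):
Athy: n(d) = n₀ e^(−βd) ⇒ n₁/n₂ = e^{β(d₂−d₁)} ⇒ β = ln(n₁/n₂)/(d₂−d₁)
β = ln(0.215/0.104) / (2.7 − 1.6) = ln(2.067) / 1.1 = 0.7262 / 1.1 = 0.6602 km⁻¹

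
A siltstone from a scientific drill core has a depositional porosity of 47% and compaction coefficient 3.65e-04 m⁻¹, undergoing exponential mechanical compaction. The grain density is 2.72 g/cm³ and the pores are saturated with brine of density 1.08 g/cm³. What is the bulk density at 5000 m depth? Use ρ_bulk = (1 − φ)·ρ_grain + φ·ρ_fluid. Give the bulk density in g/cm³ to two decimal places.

2.60 g/cm³

Working in km (1 km = 1000 m; β in km⁻¹ = β in m⁻¹ × 1000):
Porosity at depth: phi = 0.47·exp(−0.365×5) = 0.47×0.1612 = 0.0758
Bulk density: ρ_b = (1−phi)ρ_g + phi·ρ_f = 0.9242×2.72 + 0.0758×1.08
       = 2.514 + 0.082 = 2.596 g/cm³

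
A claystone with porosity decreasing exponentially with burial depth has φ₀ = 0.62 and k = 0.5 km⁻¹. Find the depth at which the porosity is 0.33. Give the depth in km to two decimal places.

Invert Athy's law: Z = ln(φ₀/φ) / k
Z = ln(0.62/0.33) / 0.5 = ln(1.879) / 0.5 = 0.6306 / 0.5 = 1.261 km

1.26 km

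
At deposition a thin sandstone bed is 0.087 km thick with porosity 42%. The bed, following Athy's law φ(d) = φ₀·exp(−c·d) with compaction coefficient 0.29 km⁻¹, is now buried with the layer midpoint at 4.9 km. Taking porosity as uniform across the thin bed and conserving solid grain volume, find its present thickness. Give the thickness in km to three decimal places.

Porosity at 4.9 km: φ = 0.42·exp(−0.29×4.9) = 0.1014
Solid-volume conservation: h(1−φ) = h₀(1−φ₀) ⇒ h = h₀·(1−φ₀)/(1−φ)
h = 0.087 × (1 − 0.42)/(1 − 0.1014) = 0.087 × 0.6455 = 0.0562 km

0.056 km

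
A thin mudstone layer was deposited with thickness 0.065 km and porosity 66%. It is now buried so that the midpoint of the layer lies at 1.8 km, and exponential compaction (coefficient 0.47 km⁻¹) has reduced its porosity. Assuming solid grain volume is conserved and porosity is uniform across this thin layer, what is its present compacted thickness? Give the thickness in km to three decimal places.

0.031 km

Porosity at 1.8 km: phi = 0.66·exp(−0.47×1.8) = 0.2832
Solid-volume conservation: h(1−phi) = h₀(1−phi₀) ⇒ h = h₀·(1−phi₀)/(1−phi)
h = 0.065 × (1 − 0.66)/(1 − 0.2832) = 0.065 × 0.4743 = 0.0308 km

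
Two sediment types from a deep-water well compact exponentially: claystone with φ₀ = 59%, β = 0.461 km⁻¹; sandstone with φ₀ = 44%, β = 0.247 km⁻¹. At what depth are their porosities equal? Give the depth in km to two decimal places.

1.37 km

Set φ₀ₐ e^(−βₐz) = φ₀ᵦ e^(−βᵦz) ⇒ ln(φ₀ₐ/φ₀ᵦ) = (βₐ − βᵦ)·z
z = ln(0.59/0.44) / (0.461 − 0.247) = 0.2933 / 0.214 = 1.371 km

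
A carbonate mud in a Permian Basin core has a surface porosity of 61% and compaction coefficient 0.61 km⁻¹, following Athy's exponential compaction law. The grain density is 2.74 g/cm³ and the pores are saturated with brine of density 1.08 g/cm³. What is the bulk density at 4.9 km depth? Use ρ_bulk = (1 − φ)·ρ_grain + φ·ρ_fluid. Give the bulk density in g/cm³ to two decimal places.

2.69 g/cm³

Porosity at depth: φ = 0.61·exp(−0.61×4.9) = 0.61×0.0503 = 0.0307
Bulk density: ρ_b = (1−φ)ρ_g + φ·ρ_f = 0.9693×2.74 + 0.0307×1.08
       = 2.656 + 0.033 = 2.689 g/cm³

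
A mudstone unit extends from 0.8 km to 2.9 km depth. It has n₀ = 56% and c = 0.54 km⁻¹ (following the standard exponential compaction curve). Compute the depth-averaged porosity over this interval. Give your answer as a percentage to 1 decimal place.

⟨n⟩ = (1/(Z₂−Z₁)) ∫ n₀ e^(−cZ) dZ = n₀·(e^(−c·Z₁) − e^(−c·Z₂)) / (c·(Z₂−Z₁))
e^(−0.54×0.8) = 0.6492; e^(−0.54×2.9) = 0.2089
⟨n⟩ = 0.56 × (0.6492 − 0.2089) / (0.54 × 2.1) = 0.56 × 0.3883 = 0.2174

21.7%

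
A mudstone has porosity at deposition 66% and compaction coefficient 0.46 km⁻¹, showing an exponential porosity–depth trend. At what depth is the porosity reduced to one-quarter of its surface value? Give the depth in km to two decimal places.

φ/φ₀ = 1/4 ⇒ exp(−k·d) = 1/4 ⇒ d = ln(4) / k
d = 1.3863 / 0.46 = 3.014 km

3.01 km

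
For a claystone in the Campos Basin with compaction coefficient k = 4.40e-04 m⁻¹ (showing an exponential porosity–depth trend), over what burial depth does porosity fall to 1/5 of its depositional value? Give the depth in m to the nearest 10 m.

Working in km (1 km = 1000 m; k in km⁻¹ = k in m⁻¹ × 1000):
phi/phi₀ = 1/5 ⇒ exp(−k·d) = 1/5 ⇒ d = ln(5) / k
d = 1.6094 / 0.44 = 3.658 km

3660 m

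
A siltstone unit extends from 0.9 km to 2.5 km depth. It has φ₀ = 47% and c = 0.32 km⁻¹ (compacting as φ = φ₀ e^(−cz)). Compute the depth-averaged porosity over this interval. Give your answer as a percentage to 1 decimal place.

27.6%

⟨φ⟩ = (1/(z₂−z₁)) ∫ φ₀ e^(−cz) dz = φ₀·(e^(−c·z₁) − e^(−c·z₂)) / (c·(z₂−z₁))
e^(−0.32×0.9) = 0.7498; e^(−0.32×2.5) = 0.4493
⟨φ⟩ = 0.47 × (0.7498 − 0.4493) / (0.32 × 1.6) = 0.47 × 0.5868 = 0.2758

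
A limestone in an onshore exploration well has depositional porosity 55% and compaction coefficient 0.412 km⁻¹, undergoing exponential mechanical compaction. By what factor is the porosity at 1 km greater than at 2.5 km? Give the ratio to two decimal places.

n(Z₁)/n(Z₂) = e^(−c·Z₁)/e^(−c·Z₂) = e^{c(Z₂−Z₁)}
= exp(0.412 × 1.5) = exp(0.618) = 1.8552

1.86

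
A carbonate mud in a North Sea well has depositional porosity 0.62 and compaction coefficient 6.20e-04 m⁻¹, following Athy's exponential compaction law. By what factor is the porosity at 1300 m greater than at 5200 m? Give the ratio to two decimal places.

11.22

Working in km (1 km = 1000 m; β in km⁻¹ = β in m⁻¹ × 1000):
φ(Z₁)/φ(Z₂) = e^(−β·Z₁)/e^(−β·Z₂) = e^{β(Z₂−Z₁)}
= exp(0.62 × 3.9) = exp(2.418) = 11.2234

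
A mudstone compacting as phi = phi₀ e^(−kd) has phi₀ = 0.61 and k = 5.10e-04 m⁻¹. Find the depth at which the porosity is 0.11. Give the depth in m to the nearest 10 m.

Working in km (1 km = 1000 m; k in km⁻¹ = k in m⁻¹ × 1000):
Invert Athy's law: d = ln(phi₀/phi) / k
d = ln(0.61/0.11) / 0.51 = ln(5.545) / 0.51 = 1.7130 / 0.51 = 3.359 km

3360 m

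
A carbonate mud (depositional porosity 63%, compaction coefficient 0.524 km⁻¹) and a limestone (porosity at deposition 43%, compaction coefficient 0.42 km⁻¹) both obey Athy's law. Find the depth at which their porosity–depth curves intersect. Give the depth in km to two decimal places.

3.67 km

Set φ₀ₐ e^(−kₐz) = φ₀ᵦ e^(−kᵦz) ⇒ ln(φ₀ₐ/φ₀ᵦ) = (kₐ − kᵦ)·z
z = ln(0.63/0.43) / (0.524 − 0.42) = 0.3819 / 0.104 = 3.672 km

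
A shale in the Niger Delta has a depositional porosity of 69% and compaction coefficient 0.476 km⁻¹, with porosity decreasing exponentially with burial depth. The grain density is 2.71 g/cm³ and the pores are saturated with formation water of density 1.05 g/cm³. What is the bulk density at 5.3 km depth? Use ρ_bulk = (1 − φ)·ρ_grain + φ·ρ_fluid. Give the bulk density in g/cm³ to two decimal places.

Porosity at depth: φ = 0.69·exp(−0.476×5.3) = 0.69×0.0802 = 0.0554
Bulk density: ρ_b = (1−φ)ρ_g + φ·ρ_f = 0.9446×2.71 + 0.0554×1.05
       = 2.560 + 0.058 = 2.618 g/cm³

2.62 g/cm³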